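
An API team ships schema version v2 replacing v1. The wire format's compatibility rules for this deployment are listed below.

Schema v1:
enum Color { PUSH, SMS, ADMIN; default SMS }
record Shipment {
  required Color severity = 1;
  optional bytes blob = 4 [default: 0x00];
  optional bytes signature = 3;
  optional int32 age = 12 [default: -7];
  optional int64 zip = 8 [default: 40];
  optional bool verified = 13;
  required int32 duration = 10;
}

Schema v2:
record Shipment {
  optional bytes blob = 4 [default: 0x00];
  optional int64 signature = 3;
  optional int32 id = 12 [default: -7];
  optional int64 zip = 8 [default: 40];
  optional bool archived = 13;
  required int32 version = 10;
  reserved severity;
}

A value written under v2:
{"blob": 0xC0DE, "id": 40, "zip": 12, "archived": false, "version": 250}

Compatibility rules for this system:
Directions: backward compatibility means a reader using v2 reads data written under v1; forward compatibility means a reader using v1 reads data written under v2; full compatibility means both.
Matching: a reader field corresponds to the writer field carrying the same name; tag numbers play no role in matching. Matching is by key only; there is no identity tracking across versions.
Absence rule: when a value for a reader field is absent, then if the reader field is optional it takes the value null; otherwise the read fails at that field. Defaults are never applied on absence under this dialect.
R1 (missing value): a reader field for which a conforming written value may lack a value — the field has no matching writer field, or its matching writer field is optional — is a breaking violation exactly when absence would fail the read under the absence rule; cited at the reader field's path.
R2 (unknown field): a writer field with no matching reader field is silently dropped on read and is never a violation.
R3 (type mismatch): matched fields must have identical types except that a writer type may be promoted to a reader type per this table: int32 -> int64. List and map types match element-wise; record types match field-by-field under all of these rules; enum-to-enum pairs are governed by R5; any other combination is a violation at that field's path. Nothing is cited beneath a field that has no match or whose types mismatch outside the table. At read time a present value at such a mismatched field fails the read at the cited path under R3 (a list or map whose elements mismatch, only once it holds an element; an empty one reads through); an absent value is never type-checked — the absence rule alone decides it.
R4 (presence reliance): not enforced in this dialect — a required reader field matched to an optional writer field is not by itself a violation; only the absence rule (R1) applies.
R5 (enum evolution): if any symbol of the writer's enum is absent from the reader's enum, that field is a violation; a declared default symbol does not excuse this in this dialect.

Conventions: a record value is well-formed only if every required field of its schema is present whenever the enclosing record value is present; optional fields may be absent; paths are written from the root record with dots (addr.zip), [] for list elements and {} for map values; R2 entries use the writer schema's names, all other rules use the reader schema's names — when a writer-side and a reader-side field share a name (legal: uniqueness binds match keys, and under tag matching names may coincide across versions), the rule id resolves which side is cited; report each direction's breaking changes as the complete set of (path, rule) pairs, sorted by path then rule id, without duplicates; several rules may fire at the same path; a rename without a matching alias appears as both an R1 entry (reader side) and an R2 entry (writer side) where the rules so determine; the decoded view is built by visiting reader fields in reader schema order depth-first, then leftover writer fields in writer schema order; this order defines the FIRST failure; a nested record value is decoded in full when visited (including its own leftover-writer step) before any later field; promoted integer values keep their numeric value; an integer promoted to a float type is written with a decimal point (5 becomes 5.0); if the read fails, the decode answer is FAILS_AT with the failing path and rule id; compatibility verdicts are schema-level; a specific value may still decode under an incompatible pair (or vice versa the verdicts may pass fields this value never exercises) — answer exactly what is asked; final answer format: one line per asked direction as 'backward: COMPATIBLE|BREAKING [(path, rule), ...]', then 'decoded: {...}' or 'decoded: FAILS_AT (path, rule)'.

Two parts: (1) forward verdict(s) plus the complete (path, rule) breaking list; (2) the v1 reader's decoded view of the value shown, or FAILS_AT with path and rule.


the writer's type comes first in each Shipment pair
checking forward for Shipment: reader v1 against writer v2:
  severity: no writer-side match
  blob <- blob (bytes -> bytes, writer optional)
  signature <- signature (int64 -> bytes, writer optional)
  age: no writer-side match
  zip <- zip (int64 -> int64, writer optional)
  verified: no writer-side match
  duration: no writer-side match
  writer id: unknown to reader
  writer archived: unknown to reader
  writer version: unknown to reader
  rule R1 violated at duration
  rule R1 violated at severity
  rule R3 violated at signature
  => forward: BREAKING (3)
migrating the Shipment value to v1:
  read fails at severity under R1 (no fill)
  => FAILS_AT (severity, R1)
checking off the Shipment differences that do not matter here:
  renamed field age to id in record Shipment -> no rule fires on it in Shipment's dialect; the asked verdict holds
  renamed field verified to archived in record Shipment -> no rule fires on it in Shipment's dialect; the asked verdict holds

forward: BREAKING [(duration, R1), (severity, R1), (signature, R3)]; decoded: FAILS_AT (severity, R1)


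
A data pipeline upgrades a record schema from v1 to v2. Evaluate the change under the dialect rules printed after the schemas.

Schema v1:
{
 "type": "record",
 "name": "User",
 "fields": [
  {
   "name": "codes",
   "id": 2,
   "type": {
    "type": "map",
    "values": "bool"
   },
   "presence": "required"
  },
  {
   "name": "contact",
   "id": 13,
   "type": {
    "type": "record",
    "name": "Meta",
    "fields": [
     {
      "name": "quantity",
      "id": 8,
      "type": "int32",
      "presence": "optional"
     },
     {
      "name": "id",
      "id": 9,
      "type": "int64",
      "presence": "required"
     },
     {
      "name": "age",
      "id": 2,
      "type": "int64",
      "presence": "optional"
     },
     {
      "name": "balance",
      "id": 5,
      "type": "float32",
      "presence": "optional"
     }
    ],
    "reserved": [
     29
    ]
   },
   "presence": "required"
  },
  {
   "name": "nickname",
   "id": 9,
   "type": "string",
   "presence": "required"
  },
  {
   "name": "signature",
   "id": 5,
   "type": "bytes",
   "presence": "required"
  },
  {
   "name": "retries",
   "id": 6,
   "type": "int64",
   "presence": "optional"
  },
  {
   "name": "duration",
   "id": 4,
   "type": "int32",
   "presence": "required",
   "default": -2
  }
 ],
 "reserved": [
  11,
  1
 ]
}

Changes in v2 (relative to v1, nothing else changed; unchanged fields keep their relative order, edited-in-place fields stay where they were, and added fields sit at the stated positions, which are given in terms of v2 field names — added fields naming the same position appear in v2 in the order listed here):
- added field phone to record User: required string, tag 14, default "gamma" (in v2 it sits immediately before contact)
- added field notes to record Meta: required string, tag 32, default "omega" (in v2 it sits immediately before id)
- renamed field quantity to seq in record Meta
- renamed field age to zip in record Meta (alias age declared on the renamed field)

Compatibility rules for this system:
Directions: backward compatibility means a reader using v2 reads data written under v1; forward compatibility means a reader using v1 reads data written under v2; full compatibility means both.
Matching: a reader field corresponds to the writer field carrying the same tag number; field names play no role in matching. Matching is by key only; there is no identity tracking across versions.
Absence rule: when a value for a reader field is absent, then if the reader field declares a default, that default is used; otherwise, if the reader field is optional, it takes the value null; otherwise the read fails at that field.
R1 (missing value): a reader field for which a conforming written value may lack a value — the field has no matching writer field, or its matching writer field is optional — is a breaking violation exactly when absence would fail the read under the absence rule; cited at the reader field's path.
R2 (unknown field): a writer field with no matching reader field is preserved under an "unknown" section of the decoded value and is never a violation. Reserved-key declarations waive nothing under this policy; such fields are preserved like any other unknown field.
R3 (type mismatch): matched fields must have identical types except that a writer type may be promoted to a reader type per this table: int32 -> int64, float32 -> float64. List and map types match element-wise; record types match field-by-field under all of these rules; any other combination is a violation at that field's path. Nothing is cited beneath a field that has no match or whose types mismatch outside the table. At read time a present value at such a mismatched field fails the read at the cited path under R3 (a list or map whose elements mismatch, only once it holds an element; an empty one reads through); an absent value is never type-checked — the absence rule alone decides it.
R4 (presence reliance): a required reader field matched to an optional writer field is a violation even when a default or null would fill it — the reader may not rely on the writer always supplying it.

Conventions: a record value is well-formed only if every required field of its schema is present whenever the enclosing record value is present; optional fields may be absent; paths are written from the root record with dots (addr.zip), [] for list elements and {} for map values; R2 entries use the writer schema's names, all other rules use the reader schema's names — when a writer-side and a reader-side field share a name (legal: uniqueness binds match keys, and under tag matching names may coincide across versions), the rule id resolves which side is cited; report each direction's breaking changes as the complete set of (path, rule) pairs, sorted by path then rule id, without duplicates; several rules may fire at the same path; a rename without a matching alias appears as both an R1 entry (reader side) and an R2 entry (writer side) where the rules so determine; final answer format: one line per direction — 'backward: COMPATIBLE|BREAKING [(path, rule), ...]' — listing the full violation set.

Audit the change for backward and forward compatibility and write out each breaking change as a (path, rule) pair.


in User below, arrows point writer -> reader
checking backward for User: reader v2 against writer v1:
  codes: map<string, bool> -> map<string, bool>, writer required; from codes
  phone has no writer counterpart
  contact: Meta -> Meta, writer required; from contact
  nickname: string -> string, writer required; from nickname
  signature: bytes -> bytes, writer required; from signature
  retries: int64 -> int64, writer optional; from retries
  duration: int32 -> int32, writer required; from duration
  contact.seq: int32 -> int32, writer optional; from contact.quantity
  contact.notes has no writer counterpart
  contact.id: int64 -> int64, writer required; from contact.id
  contact.zip: int64 -> int64, writer optional; from contact.age
  contact.balance: float32 -> float32, writer optional; from contact.balance
  => backward verdict for User: COMPATIBLE, no violations
checking forward for User: reader v1 against writer v2:
  codes: map<string, bool> -> map<string, bool>, writer required; from codes
  contact: Meta -> Meta, writer required; from contact
  nickname: string -> string, writer required; from nickname
  signature: bytes -> bytes, writer required; from signature
  retries: int64 -> int64, writer optional; from retries
  duration: int32 -> int32, writer required; from duration
  writer field phone has no reader counterpart
  contact.quantity: int32 -> int32, writer optional; from contact.seq
  contact.id: int64 -> int64, writer required; from contact.id
  contact.age: int64 -> int64, writer optional; from contact.zip
  contact.balance: float32 -> float32, writer optional; from contact.balance
  writer field contact.notes has no reader counterpart
  => forward verdict for User: COMPATIBLE, no violations

backward: COMPATIBLE []; forward: COMPATIBLE []


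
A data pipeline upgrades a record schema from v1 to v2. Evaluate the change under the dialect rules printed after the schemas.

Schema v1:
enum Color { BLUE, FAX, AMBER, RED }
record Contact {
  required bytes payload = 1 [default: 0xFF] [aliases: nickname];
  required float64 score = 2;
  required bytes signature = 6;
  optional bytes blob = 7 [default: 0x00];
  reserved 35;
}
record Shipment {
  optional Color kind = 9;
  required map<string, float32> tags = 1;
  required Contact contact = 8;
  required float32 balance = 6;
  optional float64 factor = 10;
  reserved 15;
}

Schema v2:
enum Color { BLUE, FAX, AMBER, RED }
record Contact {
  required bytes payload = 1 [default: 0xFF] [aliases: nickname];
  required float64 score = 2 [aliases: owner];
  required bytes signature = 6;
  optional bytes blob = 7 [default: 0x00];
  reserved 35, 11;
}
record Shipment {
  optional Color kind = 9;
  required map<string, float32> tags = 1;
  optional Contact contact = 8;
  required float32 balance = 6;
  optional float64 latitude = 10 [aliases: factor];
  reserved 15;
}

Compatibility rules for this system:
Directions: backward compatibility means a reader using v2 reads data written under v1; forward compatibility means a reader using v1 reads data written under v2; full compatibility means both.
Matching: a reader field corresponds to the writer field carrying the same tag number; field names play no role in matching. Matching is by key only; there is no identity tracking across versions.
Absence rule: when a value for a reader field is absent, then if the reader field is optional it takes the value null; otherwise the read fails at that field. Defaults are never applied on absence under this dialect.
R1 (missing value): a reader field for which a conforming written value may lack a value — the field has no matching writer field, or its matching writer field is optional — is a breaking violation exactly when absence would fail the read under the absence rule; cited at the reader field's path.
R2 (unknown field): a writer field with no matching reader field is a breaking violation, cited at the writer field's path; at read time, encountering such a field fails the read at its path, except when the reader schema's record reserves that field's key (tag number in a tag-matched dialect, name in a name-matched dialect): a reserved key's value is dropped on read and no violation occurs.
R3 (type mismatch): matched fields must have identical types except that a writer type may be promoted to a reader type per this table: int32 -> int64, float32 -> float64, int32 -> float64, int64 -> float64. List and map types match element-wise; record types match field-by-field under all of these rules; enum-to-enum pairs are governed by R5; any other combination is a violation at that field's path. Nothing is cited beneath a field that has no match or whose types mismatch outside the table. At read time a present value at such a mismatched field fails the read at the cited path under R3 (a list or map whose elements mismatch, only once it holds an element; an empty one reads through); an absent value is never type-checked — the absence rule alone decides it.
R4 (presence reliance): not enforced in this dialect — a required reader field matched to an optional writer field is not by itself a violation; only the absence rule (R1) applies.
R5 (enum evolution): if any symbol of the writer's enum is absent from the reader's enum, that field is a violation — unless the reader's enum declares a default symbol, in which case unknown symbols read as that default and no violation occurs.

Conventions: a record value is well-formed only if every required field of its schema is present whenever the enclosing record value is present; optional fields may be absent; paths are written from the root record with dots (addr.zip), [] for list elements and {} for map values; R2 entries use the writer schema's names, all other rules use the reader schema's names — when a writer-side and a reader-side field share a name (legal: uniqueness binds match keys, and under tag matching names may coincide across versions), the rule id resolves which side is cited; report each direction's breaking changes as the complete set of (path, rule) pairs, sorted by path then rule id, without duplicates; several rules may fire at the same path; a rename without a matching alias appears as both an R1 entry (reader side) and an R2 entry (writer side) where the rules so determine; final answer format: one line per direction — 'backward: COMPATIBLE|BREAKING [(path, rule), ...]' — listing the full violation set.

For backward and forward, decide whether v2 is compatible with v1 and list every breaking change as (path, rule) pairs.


in Shipment below, arrows point writer -> reader
backward analysis of Shipment with v2 as reader and v1 as writer:
  kind: paired with writer kind (Color -> Color; writer optional)
  tags: paired with writer tags (map<string, float32> -> map<string, float32>; writer required)
  contact: paired with writer contact (Contact -> Contact; writer required)
  balance: paired with writer balance (float32 -> float32; writer required)
  latitude: paired with writer factor (float64 -> float64; writer optional)
  contact.payload: paired with writer contact.payload (bytes -> bytes; writer required)
  contact.score: paired with writer contact.score (float64 -> float64; writer required)
  contact.signature: paired with writer contact.signature (bytes -> bytes; writer required)
  contact.blob: paired with writer contact.blob (bytes -> bytes; writer optional)
  nothing fires on Shipment: backward is COMPATIBLE
forward analysis of Shipment with v1 as reader and v2 as writer:
  kind: paired with writer kind (Color -> Color; writer optional)
  tags: paired with writer tags (map<string, float32> -> map<string, float32>; writer required)
  contact: paired with writer contact (Contact -> Contact; writer optional)
  balance: paired with writer balance (float32 -> float32; writer required)
  factor: paired with writer latitude (float64 -> float64; writer optional)
  contact.payload: paired with writer contact.payload (bytes -> bytes; writer required)
  contact.score: paired with writer contact.score (float64 -> float64; writer required)
  contact.signature: paired with writer contact.signature (bytes -> bytes; writer required)
  contact.blob: paired with writer contact.blob (bytes -> bytes; writer optional)
  rule R1 violated at contact
  => 1 violation(s): forward is BREAKING for Shipment

backward: COMPATIBLE []; forward: BREAKING [(contact, R1)]


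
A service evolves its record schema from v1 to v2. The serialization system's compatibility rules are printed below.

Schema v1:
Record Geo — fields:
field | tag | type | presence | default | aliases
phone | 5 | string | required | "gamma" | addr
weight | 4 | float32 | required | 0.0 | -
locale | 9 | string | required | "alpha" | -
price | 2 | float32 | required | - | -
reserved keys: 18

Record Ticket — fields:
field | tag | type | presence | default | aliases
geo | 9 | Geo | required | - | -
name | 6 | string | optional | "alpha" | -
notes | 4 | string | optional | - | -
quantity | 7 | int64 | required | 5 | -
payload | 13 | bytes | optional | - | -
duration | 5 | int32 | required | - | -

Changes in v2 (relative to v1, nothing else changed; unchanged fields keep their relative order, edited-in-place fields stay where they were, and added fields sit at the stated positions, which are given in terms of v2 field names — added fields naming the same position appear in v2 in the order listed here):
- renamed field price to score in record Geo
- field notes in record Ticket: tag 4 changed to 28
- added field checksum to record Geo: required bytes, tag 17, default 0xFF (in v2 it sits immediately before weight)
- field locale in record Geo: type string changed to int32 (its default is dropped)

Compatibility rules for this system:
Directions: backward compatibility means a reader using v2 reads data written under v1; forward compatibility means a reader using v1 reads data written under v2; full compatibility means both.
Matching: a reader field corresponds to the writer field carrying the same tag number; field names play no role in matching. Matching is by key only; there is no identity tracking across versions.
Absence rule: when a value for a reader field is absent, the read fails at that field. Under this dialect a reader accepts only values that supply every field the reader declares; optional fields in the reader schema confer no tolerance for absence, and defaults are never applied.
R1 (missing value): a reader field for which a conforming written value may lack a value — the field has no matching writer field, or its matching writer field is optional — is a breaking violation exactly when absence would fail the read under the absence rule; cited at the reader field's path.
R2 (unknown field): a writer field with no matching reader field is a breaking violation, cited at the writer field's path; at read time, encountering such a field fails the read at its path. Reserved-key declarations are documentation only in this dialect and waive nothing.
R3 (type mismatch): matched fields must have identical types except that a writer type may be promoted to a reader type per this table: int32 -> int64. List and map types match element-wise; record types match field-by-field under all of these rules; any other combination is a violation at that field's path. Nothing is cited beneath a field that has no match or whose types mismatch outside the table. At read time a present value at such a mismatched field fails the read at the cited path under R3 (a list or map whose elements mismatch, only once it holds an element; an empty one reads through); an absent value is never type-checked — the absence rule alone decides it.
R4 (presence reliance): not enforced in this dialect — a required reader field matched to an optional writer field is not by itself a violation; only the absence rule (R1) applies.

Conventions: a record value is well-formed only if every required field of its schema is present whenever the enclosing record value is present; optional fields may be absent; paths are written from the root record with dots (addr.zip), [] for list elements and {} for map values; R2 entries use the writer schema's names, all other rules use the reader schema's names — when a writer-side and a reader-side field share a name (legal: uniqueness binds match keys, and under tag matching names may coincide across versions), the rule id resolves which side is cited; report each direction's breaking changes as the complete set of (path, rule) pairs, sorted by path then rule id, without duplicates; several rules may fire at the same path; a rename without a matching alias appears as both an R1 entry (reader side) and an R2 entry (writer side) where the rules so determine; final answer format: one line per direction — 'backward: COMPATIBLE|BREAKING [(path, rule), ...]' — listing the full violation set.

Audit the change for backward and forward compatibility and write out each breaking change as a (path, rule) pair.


the writer's type comes first in each Ticket pair
backward analysis of Ticket with v2 as reader and v1 as writer:
  geo <- geo (Geo -> Geo, writer required)
  name <- name (string -> string, writer optional)
  notes: no writer match
  quantity <- quantity (int64 -> int64, writer required)
  payload <- payload (bytes -> bytes, writer optional)
  duration <- duration (int32 -> int32, writer required)
  writer field notes has no reader counterpart
  geo.phone <- geo.phone (string -> string, writer required)
  geo.checksum: no writer match
  geo.weight <- geo.weight (float32 -> float32, writer required)
  geo.locale <- geo.locale (string -> int32, writer required)
  geo.score <- geo.price (float32 -> float32, writer required)
  rule R1 violated at geo.checksum
  rule R3 violated at geo.locale
  rule R1 violated at name
  rule R1 violated at notes
  rule R2 violated at notes
  rule R1 violated at payload
  => backward verdict for Ticket: BREAKING, 6 violation(s)
forward analysis of Ticket with v1 as reader and v2 as writer:
  geo <- geo (Geo -> Geo, writer required)
  name <- name (string -> string, writer optional)
  notes: no writer match
  quantity <- quantity (int64 -> int64, writer required)
  payload <- payload (bytes -> bytes, writer optional)
  duration <- duration (int32 -> int32, writer required)
  writer field notes has no reader counterpart
  geo.phone <- geo.phone (string -> string, writer required)
  geo.weight <- geo.weight (float32 -> float32, writer required)
  geo.locale <- geo.locale (int32 -> string, writer required)
  geo.price <- geo.score (float32 -> float32, writer required)
  writer field geo.checksum has no reader counterpart
  rule R2 violated at geo.checksum
  rule R3 violated at geo.locale
  rule R1 violated at name
  rule R1 violated at notes
  rule R2 violated at notes
  rule R1 violated at payload
  => forward verdict for Ticket: BREAKING, 6 violation(s)

backward: BREAKING [(geo.checksum, R1), (geo.locale, R3), (name, R1), (notes, R1), (notes, R2), (payload, R1)]; forward: BREAKING [(geo.checksum, R2), (geo.locale, R3), (name, R1), (notes, R1), (notes, R2), (payload, R1)]


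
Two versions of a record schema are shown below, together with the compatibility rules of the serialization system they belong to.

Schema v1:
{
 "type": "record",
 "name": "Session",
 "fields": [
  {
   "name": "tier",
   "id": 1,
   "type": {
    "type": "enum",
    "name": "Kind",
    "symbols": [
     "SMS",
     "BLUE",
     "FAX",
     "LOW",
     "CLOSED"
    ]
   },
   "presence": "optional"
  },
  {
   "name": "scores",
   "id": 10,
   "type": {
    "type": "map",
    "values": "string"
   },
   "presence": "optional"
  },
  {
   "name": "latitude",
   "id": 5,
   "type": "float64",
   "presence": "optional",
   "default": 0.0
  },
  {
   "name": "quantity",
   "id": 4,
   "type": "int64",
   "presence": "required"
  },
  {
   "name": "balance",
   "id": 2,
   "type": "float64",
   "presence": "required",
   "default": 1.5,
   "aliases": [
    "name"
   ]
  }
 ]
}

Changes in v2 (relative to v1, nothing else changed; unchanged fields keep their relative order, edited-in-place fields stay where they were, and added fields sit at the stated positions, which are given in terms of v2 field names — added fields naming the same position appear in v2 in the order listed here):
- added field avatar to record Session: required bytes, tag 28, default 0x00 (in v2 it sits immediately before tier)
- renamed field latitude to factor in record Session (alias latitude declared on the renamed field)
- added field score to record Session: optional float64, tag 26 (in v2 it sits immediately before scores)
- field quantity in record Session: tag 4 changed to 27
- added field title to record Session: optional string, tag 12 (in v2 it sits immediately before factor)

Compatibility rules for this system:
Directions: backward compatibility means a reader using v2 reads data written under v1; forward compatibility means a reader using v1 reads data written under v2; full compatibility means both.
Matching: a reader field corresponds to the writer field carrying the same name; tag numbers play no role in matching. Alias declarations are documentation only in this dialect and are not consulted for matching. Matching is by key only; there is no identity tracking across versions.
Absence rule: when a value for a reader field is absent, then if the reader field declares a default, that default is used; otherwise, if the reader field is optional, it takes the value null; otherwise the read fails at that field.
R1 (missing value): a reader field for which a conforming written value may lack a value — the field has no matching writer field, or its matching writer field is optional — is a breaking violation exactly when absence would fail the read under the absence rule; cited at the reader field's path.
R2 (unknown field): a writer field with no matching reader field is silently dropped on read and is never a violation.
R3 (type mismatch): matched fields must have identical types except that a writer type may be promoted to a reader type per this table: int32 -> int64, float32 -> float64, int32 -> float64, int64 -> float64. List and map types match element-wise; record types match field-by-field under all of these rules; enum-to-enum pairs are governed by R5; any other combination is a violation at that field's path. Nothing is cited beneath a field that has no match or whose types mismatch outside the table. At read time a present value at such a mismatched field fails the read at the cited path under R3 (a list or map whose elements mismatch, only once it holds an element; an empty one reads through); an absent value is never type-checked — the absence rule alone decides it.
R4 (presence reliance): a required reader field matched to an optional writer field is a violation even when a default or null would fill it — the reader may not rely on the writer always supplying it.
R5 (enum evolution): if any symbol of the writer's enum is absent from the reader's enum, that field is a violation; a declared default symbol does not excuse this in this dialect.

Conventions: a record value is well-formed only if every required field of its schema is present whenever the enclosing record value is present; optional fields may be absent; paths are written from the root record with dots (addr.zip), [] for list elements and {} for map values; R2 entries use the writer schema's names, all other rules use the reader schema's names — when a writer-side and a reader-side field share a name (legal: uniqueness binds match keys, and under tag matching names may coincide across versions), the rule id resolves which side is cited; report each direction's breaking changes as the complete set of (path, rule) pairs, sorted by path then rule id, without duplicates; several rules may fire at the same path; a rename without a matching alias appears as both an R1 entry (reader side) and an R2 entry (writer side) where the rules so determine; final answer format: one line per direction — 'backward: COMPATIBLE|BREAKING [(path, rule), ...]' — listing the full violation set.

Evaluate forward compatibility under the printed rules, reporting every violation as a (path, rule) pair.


arrows below run writer -> reader for Session
forward for Session (reader v1, writer v2):
  writer optional, Kind -> Kind: reader tier maps from writer tier
  writer optional, map<string, string> -> map<string, string>: reader scores maps from writer scores
  latitude has no writer counterpart
  writer required, int64 -> int64: reader quantity maps from writer quantity
  writer required, float64 -> float64: reader balance maps from writer balance
  avatar (writer side), unknown to reader
  score (writer side), unknown to reader
  title (writer side), unknown to reader
  factor (writer side), unknown to reader
  => forward: COMPATIBLE
the other Session changes do not affect what is asked:
  added field title to record Session: optional string, tag 12 (in v2 it sits immediately before factor) -> no rule fires on it in Session's dialect; the asked verdict holds
  renamed field latitude to factor in record Session (alias latitude declared on the renamed field) -> no rule fires on it in Session's dialect; the asked verdict holds
  added field score to record Session: optional float64, tag 26 (in v2 it sits immediately before scores) -> no rule fires on it in Session's dialect; the asked verdict holds
  field quantity in record Session: tag 4 changed to 27 -> no rule fires on it in Session's dialect; the asked verdict holds
  added field avatar to record Session: required bytes, tag 28, default 0x00 (in v2 it sits immediately before tier) -> no rule fires on it in Session's dialect; the asked verdict holds

forward: COMPATIBLE []


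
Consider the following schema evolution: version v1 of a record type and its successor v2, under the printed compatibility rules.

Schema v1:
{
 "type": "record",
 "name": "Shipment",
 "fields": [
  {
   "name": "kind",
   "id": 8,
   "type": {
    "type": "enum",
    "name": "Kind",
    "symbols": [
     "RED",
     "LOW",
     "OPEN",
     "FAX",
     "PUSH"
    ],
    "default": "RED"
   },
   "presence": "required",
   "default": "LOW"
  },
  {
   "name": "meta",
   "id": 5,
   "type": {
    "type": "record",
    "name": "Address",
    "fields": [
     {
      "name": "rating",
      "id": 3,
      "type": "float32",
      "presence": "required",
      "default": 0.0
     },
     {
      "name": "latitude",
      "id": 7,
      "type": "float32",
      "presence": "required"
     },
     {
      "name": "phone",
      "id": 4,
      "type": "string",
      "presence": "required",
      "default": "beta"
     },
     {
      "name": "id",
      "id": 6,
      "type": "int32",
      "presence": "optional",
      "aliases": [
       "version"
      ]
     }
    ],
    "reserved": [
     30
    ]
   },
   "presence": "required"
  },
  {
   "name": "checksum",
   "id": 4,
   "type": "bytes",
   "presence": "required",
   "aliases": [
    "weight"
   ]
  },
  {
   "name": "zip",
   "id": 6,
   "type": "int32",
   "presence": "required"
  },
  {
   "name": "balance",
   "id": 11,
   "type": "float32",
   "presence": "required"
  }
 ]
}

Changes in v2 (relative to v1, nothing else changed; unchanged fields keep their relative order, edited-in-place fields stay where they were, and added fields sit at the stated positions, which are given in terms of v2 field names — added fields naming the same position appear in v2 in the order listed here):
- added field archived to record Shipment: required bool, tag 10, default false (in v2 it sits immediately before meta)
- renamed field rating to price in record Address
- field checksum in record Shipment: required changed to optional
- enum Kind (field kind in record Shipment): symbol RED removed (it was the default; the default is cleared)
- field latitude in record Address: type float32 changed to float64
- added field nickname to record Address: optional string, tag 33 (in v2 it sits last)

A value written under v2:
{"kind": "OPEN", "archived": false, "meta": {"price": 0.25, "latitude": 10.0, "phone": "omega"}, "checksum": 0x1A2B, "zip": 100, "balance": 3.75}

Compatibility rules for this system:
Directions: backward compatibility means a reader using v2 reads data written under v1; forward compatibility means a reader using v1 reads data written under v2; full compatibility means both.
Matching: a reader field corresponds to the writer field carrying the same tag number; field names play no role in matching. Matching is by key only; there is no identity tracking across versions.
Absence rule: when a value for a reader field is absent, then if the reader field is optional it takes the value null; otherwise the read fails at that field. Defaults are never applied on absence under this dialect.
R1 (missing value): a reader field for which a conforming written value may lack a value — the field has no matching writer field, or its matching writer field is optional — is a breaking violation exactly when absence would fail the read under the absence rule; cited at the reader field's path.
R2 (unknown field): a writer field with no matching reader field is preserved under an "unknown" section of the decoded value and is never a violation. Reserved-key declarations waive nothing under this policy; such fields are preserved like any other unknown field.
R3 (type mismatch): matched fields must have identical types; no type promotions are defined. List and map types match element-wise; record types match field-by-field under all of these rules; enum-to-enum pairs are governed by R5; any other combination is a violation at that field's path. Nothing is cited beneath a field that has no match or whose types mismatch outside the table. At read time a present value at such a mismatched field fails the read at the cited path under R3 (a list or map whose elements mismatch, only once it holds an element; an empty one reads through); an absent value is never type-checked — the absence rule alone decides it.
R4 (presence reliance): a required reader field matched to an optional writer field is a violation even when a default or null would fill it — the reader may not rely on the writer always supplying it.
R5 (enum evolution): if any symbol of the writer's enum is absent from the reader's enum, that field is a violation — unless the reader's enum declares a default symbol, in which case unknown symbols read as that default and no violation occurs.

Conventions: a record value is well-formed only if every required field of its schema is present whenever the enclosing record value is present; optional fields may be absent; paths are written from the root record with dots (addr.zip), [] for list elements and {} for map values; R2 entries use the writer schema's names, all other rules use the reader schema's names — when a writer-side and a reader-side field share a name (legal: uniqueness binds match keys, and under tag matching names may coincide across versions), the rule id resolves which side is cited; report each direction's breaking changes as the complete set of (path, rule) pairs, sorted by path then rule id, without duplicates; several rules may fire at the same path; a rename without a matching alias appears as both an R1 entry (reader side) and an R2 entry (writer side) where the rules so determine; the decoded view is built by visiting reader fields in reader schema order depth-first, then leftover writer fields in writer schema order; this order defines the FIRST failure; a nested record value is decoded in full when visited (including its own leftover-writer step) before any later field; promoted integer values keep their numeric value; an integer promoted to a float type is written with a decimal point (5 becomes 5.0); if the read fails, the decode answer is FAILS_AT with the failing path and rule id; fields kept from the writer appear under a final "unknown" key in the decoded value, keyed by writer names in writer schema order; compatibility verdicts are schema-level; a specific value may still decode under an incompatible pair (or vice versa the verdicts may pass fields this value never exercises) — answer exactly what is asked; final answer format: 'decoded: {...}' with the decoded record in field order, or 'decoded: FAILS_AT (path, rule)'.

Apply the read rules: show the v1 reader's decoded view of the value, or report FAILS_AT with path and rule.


decoded: FAILS_AT (meta.latitude, R3)

the writer's type comes first in each Shipment pair
decode walk for Shipment under reader schema v1:
  kind := "OPEN"
  meta.rating := 0.25 (from writer price)
  read fails at meta.latitude under R3
  => FAILS_AT (meta.latitude, R3)
ruling out the remaining Shipment differences:
  added field archived to record Shipment: required bool, tag 10, default false (in v2 it sits immediately before meta) -> shifts the Shipment verdicts, not this decode
  renamed field rating to price in record Address -> fires no rule on Shipment under this dialect and leaves the result unchanged
  field checksum in record Shipment: required changed to optional -> shifts the Shipment verdicts, not this decode
  enum Kind (field kind in record Shipment): symbol RED removed (it was the default; the default is cleared) -> shifts the Shipment verdicts, not this decode
  added field nickname to record Address: optional string, tag 33 (in v2 it sits last) -> fires no rule on Shipment under this dialect and leaves the result unchanged
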